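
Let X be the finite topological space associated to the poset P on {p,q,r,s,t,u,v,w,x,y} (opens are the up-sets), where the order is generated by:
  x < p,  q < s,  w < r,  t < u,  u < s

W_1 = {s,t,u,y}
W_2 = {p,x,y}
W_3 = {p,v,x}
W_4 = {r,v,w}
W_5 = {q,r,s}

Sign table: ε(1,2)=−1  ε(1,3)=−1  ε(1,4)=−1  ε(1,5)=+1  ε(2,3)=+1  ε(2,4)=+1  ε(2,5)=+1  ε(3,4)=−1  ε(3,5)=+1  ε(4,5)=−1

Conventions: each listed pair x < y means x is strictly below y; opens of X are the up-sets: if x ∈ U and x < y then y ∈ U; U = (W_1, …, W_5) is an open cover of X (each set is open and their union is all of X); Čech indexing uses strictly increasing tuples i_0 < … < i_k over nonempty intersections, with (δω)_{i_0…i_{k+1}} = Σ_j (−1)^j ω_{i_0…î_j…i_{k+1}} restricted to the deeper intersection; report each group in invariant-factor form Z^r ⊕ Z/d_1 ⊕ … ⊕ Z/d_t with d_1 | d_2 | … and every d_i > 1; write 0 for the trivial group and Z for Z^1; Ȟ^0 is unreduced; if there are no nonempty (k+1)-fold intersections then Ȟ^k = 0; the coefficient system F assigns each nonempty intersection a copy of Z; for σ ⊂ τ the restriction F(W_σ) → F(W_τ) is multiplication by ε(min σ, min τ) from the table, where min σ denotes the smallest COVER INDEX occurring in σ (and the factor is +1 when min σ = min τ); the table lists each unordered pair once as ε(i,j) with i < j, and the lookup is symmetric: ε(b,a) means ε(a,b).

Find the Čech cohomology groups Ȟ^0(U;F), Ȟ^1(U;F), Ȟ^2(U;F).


nonempty intersections:
  W12={y} W15={s} W23={p,x} W34={v} W45={r}
C dims 5,5; δ0: rk 5, SNF 1^4·2
Ȟ^0: (5−5)−0=0 ⇒ 0
Ȟ^1: (5−0)−5=0 plus torsion [2] ⇒ Z/2
Ȟ^2: (0−0)−0=0 ⇒ 0

Ȟ^0 = 0; Ȟ^1 = Z/2; Ȟ^2 = 0


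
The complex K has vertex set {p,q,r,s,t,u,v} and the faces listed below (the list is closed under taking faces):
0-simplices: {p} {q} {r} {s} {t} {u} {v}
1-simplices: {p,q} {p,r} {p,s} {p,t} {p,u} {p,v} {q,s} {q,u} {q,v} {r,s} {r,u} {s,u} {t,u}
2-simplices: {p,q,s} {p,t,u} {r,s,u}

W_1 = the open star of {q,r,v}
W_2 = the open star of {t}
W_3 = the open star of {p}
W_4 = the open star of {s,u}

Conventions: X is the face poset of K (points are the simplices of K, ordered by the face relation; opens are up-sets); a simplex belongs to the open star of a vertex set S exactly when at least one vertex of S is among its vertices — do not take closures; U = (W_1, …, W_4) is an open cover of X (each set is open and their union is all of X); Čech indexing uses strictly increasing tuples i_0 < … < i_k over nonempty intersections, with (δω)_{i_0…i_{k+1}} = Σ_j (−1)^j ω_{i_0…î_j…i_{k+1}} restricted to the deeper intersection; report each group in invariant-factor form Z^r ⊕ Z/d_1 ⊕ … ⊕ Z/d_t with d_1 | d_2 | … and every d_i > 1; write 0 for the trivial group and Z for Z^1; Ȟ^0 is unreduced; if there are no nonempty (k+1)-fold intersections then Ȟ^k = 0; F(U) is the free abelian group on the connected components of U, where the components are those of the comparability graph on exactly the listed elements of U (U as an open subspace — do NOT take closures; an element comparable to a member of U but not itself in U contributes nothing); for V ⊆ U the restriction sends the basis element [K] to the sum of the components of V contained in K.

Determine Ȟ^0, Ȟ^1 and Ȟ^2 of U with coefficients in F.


Ȟ^0 = Z, Ȟ^1 = Z^4, Ȟ^2 = 0

nonempty overlaps:
  W1={{q},{r},{v},{p,q},{p,r},{p,v},{q,s},{q,u},{q,v},{r,s},{r,u},{p,q,s},{r,s,u}} W2={{t},{p,t},{t,u},{p,t,u}} W3={{p},{p,q},{p,r},{p,s},{p,t},{p,u},{p,v},{p,q,s},{p,t,u}} W4={{s},{u},{p,s},{p,u},{q,s},{q,u},{r,s},{r,u},{s,u},{t,u},{p,q,s},{p,t,u},{r,s,u}}
  W13={{p,q},{p,r},{p,v},{p,q,s}} W14={{q,s},{q,u},{r,s},{r,u},{p,q,s},{r,s,u}} W23={{p,t},{p,t,u}} W24={{t,u},{p,t,u}} W34={{p,s},{p,u},{p,q,s},{p,t,u}}
  W134={{p,q,s}} W234={{p,t,u}}
components per intersection:
  W1: {{q},{v},{p,q},{p,v},{q,s},{q,u},{q,v},{p,q,s}} {{r},{p,r},{r,s},{r,u},{r,s,u}}
  W2: {{t},{p,t},{t,u},{p,t,u}}
  W3: {{p},{p,q},{p,r},{p,s},{p,t},{p,u},{p,v},{p,q,s},{p,t,u}}
  W4: {{s},{u},{p,s},{p,u},{q,s},{q,u},{r,s},{r,u},{s,u},{t,u},{p,q,s},{p,t,u},{r,s,u}}
  W13: {{p,q},{p,q,s}} {{p,r}} {{p,v}}
  W14: {{q,s},{p,q,s}} {{q,u}} {{r,s},{r,u},{r,s,u}}
  W23: {{p,t},{p,t,u}}
  W24: {{t,u},{p,t,u}}
  W34: {{p,s},{p,q,s}} {{p,u},{p,t,u}}
  W134: {{p,q,s}}
  W234: {{p,t,u}}
C dims 5,10,2; δ0: rk 4, SNF 1^4; δ1: rk 2, SNF 1^2
degree 0: 5−4−0 = 1 → Ȟ^0 ≅ Z
degree 1: 10−2−4 = 4 → Ȟ^1 ≅ Z^4
degree 2: 2−0−2 = 0 → Ȟ^2 ≅ 0


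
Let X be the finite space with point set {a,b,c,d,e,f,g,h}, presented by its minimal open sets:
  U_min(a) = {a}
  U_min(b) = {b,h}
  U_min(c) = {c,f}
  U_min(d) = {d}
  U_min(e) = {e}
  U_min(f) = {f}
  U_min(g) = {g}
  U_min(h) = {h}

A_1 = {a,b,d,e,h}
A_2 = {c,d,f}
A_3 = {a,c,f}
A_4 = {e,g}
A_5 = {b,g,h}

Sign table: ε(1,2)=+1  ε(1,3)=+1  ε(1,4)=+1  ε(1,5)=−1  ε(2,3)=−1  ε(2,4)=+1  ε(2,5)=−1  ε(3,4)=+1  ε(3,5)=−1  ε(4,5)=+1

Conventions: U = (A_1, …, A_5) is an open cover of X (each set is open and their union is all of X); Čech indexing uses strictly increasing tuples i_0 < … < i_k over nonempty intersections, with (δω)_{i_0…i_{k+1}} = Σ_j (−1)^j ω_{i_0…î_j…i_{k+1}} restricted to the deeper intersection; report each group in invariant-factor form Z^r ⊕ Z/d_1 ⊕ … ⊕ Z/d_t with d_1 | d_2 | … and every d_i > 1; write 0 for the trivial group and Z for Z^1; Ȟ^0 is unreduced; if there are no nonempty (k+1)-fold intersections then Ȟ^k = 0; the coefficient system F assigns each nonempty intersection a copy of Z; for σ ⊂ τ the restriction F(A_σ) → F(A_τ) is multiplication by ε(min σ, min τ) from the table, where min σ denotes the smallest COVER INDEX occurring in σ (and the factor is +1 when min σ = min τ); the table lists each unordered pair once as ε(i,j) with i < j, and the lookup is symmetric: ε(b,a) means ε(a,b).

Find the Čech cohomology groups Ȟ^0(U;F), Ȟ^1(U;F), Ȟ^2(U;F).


cover nerve:
  A12={d} A13={a} A14={e} A15={b,h} A23={c,f} A45={g}
C dims 5,6; δ0: rk 5, SNF 1^4·2
Ȟ^0: (5−5)−0=0 ⇒ 0
Ȟ^1: (6−0)−5=1 plus torsion [2] ⇒ Z ⊕ Z/2
Ȟ^2: (0−0)−0=0 ⇒ 0

Ȟ^0 ≅ 0; Ȟ^1 ≅ Z ⊕ Z/2; Ȟ^2 ≅ 0


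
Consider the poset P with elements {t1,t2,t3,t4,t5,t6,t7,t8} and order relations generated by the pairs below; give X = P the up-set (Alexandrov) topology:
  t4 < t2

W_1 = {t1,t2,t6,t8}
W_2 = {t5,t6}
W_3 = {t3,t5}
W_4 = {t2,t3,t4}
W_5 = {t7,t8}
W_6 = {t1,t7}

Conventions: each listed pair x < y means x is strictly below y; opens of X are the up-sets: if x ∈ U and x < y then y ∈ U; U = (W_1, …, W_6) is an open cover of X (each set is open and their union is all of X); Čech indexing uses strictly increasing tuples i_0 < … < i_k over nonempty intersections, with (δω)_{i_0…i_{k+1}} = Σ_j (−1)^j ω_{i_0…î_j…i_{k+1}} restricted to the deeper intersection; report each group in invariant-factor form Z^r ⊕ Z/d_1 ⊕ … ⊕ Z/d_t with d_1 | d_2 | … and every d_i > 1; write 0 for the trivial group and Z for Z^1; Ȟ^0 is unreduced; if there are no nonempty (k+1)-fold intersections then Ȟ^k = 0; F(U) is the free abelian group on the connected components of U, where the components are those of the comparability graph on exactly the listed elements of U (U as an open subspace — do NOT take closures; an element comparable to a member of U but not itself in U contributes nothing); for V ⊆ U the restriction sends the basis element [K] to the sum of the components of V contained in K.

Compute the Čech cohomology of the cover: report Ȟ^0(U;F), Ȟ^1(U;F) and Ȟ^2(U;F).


Ȟ^0 ≅ Z^7,  Ȟ^1 ≅ 0,  Ȟ^2 ≅ 0

nonempty overlaps:
  W12={t6} W14={t2} W15={t8} W16={t1} W23={t5} W34={t3} W56={t7}
components per intersection:
  W1: {t1} {t2} {t6} {t8}
  W2: {t5} {t6}
  W3: {t3} {t5}
  W4: {t2,t4} {t3}
  W5: {t7} {t8}
  W6: {t1} {t7}
  W12: {t6}
  W14: {t2}
  W15: {t8}
  W16: {t1}
  W23: {t5}
  W34: {t3}
  W56: {t7}
C dims 14,7; δ0: rk 7, SNF 1^7
degree 0: 14−7−0 = 7 → Ȟ^0 ≅ Z^7
degree 1: 7−0−7 = 0 → Ȟ^1 ≅ 0
degree 2: 0−0−0 = 0 → Ȟ^2 ≅ 0


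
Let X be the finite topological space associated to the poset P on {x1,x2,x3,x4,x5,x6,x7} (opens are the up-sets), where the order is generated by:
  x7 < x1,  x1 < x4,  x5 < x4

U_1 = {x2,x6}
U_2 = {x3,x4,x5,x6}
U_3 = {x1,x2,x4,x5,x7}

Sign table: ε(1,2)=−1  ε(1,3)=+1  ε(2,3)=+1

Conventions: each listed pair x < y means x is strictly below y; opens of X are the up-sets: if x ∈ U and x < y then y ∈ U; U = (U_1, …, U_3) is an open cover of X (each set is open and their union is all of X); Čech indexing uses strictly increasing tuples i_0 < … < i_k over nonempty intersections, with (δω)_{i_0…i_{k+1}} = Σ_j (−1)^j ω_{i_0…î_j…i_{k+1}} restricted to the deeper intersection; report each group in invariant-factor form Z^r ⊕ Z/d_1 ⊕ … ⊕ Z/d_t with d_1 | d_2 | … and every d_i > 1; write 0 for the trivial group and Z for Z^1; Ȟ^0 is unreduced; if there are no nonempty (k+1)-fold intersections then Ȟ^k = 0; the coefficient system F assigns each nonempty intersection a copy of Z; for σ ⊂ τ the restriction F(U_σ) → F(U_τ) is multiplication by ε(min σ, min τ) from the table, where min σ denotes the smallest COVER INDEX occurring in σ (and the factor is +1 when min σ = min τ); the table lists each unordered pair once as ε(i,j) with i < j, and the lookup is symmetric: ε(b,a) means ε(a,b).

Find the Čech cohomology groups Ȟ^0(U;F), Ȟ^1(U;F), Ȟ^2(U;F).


nonempty overlaps:
  U12={x6} U13={x2} U23={x4,x5}
C dims 3,3; δ0: rk 3, SNF 1^2·2
degree 0: 3−3−0 = 0 → Ȟ^0 ≅ 0
degree 1: 3−0−3 = 0 plus torsion [2] → Ȟ^1 ≅ Z/2
degree 2: 0−0−0 = 0 → Ȟ^2 ≅ 0

Ȟ^0(U;F) ≅ 0,  Ȟ^1(U;F) ≅ Z/2,  Ȟ^2(U;F) ≅ 0


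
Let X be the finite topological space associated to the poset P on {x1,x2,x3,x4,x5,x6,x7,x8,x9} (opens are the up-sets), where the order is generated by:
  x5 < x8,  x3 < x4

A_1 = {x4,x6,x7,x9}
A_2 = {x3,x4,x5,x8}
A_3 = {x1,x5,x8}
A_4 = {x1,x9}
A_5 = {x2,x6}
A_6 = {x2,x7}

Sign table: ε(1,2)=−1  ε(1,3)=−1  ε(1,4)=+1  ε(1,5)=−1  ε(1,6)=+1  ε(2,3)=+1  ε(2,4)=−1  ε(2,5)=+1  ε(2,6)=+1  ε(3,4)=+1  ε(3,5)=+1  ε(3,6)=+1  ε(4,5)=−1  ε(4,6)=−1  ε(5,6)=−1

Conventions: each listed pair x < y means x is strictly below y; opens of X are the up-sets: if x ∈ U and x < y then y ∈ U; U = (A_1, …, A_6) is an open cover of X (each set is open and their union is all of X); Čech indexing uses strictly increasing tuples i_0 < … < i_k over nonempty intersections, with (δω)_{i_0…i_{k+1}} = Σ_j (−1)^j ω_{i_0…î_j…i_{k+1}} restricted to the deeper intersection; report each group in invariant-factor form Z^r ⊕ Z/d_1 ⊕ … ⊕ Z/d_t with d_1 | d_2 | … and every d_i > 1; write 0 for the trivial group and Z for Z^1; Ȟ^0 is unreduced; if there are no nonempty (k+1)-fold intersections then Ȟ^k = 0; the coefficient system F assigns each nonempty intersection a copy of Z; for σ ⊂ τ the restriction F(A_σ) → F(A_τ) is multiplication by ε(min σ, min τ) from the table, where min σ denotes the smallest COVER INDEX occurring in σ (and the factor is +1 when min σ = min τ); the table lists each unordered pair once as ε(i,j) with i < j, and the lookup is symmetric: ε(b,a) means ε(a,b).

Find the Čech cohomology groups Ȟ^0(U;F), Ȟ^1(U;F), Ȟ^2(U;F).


Ȟ^0 ≅ 0, Ȟ^1 ≅ Z ⊕ Z/2 and Ȟ^2 ≅ 0

nerve simplices:
  A12={x4} A14={x9} A15={x6} A16={x7} A23={x5,x8} A34={x1} A56={x2}
C dims 6,7; δ0: rk 6, SNF 1^5·2
degree 0: 6−6−0 = 0 → Ȟ^0 ≅ 0
degree 1: 7−0−6 = 1 plus torsion [2] → Ȟ^1 ≅ Z ⊕ Z/2
degree 2: 0−0−0 = 0 → Ȟ^2 ≅ 0


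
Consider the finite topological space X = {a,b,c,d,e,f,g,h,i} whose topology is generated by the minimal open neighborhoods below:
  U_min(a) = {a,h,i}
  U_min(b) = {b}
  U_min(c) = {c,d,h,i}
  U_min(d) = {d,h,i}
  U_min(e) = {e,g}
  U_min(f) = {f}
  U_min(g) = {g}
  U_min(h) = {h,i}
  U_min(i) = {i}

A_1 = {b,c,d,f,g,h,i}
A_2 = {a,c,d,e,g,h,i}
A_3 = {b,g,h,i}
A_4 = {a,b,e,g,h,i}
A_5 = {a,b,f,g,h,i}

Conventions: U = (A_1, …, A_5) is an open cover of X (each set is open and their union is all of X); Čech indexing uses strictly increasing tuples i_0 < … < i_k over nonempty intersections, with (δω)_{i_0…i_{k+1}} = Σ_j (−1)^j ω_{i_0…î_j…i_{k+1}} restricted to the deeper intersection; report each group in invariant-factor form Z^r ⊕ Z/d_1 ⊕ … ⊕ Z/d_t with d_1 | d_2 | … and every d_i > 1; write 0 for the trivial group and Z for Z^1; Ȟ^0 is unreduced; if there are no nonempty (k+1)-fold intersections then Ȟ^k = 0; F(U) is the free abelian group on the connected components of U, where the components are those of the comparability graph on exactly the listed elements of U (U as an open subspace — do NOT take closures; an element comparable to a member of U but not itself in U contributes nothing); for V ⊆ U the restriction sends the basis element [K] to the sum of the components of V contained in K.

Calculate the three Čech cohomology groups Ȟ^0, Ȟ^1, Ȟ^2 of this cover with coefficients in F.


nonempty intersections:
  A12={c,d,g,h,i} A13={b,g,h,i} A14={b,g,h,i} A15={b,f,g,h,i} A23={g,h,i} A24={a,e,g,h,i} A25={a,g,h,i} A34={b,g,h,i} A35={b,g,h,i} A45={a,b,g,h,i}
  A123={g,h,i} A124={g,h,i} A125={g,h,i} A134={b,g,h,i} A135={b,g,h,i} A145={b,g,h,i} A234={g,h,i} A235={g,h,i} A245={a,g,h,i} A345={b,g,h,i}
  A1234={g,h,i} A1235={g,h,i} A1245={g,h,i} A1345={b,g,h,i} A2345={g,h,i}
  A12345={g,h,i}
components per intersection:
  A1: {b} {c,d,h,i} {f} {g}
  A2: {a,c,d,h,i} {e,g}
  A3: {b} {g} {h,i}
  A4: {a,h,i} {b} {e,g}
  A5: {a,h,i} {b} {f} {g}
  A12: {c,d,h,i} {g}
  A13: {b} {g} {h,i}
  A14: {b} {g} {h,i}
  A15: {b} {f} {g} {h,i}
  A23: {g} {h,i}
  A24: {a,h,i} {e,g}
  A25: {a,h,i} {g}
  A34: {b} {g} {h,i}
  A35: {b} {g} {h,i}
  A45: {a,h,i} {b} {g}
  A123: {g} {h,i}
  A124: {g} {h,i}
  A125: {g} {h,i}
  A134: {b} {g} {h,i}
  A135: {b} {g} {h,i}
  A145: {b} {g} {h,i}
  A234: {g} {h,i}
  A235: {g} {h,i}
  A245: {a,h,i} {g}
  A345: {b} {g} {h,i}
  A1234: {g} {h,i}
  A1235: {g} {h,i}
  A1245: {g} {h,i}
  A1345: {b} {g} {h,i}
  A2345: {g} {h,i}
  A12345: {g} {h,i}
C dims 16,27,24,11; δ0: rk 12, SNF 1^12; δ1: rk 15, SNF 1^15; δ2: rk 9, SNF 1^9
Ȟ^0: (16−12)−0=4 ⇒ Z^4
Ȟ^1: (27−15)−12=0 ⇒ 0
Ȟ^2: (24−9)−15=0 ⇒ 0

Ȟ^0(U;F) ≅ Z^4; Ȟ^1(U;F) ≅ 0; Ȟ^2(U;F) ≅ 0


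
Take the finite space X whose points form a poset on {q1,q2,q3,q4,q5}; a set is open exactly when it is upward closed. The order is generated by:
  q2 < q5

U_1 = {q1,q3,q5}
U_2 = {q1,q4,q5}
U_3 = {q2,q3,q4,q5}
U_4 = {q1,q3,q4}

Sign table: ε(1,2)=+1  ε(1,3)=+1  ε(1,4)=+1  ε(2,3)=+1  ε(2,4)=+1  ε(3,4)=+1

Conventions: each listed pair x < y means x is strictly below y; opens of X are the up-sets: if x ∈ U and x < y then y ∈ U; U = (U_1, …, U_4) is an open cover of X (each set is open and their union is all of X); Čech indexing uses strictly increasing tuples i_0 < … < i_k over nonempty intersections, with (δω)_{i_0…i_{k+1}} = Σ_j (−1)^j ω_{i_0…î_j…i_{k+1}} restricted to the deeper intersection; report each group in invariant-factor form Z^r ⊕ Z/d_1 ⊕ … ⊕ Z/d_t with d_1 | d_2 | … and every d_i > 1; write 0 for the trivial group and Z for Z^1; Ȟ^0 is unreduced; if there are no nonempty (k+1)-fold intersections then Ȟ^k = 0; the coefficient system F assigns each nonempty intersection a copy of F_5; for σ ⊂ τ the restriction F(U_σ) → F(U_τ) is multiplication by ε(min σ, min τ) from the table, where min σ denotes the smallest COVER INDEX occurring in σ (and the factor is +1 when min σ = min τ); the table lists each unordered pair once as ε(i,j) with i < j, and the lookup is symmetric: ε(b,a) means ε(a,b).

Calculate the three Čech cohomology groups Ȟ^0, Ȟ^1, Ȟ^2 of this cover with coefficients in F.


nonempty overlaps:
  U12={q1,q5} U13={q3,q5} U14={q1,q3} U23={q4,q5} U24={q1,q4} U34={q3,q4}
  U123={q5} U124={q1} U134={q3} U234={q4}
C dims 4,6,4; δ0: rk_F5 3; δ1: rk_F5 3
degree 0: 4−3−0 = 1 → Ȟ^0 ≅ Z/5
degree 1: 6−3−3 = 0 → Ȟ^1 ≅ 0
degree 2: 4−0−3 = 1 → Ȟ^2 ≅ Z/5

Ȟ^0 ≅ Z/5; Ȟ^1 ≅ 0; Ȟ^2 ≅ Z/5


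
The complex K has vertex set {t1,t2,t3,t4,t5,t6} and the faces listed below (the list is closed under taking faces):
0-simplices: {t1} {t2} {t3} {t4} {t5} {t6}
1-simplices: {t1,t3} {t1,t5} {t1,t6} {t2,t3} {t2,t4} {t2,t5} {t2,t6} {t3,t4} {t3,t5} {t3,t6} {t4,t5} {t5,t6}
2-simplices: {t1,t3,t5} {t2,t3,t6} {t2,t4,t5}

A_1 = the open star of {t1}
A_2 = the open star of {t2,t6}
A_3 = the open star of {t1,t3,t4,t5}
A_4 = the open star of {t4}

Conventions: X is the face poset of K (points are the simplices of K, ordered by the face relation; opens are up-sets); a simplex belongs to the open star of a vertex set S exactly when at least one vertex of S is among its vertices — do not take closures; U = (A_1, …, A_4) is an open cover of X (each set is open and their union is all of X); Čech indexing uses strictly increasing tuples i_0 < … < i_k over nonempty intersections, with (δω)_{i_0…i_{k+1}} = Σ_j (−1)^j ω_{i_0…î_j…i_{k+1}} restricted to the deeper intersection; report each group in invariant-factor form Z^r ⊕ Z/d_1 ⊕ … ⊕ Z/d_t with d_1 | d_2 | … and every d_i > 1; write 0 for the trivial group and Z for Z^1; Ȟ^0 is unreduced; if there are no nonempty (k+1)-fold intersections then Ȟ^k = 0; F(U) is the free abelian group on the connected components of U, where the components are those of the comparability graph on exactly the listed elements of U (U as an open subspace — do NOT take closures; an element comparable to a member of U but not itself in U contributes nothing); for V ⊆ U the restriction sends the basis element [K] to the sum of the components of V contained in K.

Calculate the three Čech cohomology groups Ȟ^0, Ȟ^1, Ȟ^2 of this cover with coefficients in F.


nerve simplices:
  A1={{t1},{t1,t3},{t1,t5},{t1,t6},{t1,t3,t5}} A2={{t2},{t6},{t1,t6},{t2,t3},{t2,t4},{t2,t5},{t2,t6},{t3,t6},{t5,t6},{t2,t3,t6},{t2,t4,t5}} A3={{t1},{t3},{t4},{t5},{t1,t3},{t1,t5},{t1,t6},{t2,t3},{t2,t4},{t2,t5},{t3,t4},{t3,t5},{t3,t6},{t4,t5},{t5,t6},{t1,t3,t5},{t2,t3,t6},{t2,t4,t5}} A4={{t4},{t2,t4},{t3,t4},{t4,t5},{t2,t4,t5}}
  A12={{t1,t6}} A13={{t1},{t1,t3},{t1,t5},{t1,t6},{t1,t3,t5}} A23={{t1,t6},{t2,t3},{t2,t4},{t2,t5},{t3,t6},{t5,t6},{t2,t3,t6},{t2,t4,t5}} A24={{t2,t4},{t2,t4,t5}} A34={{t4},{t2,t4},{t3,t4},{t4,t5},{t2,t4,t5}}
  A123={{t1,t6}} A234={{t2,t4},{t2,t4,t5}}
components per intersection:
  A1: {{t1},{t1,t3},{t1,t5},{t1,t6},{t1,t3,t5}}
  A2: {{t2},{t6},{t1,t6},{t2,t3},{t2,t4},{t2,t5},{t2,t6},{t3,t6},{t5,t6},{t2,t3,t6},{t2,t4,t5}}
  A3: {{t1},{t3},{t4},{t5},{t1,t3},{t1,t5},{t1,t6},{t2,t3},{t2,t4},{t2,t5},{t3,t4},{t3,t5},{t3,t6},{t4,t5},{t5,t6},{t1,t3,t5},{t2,t3,t6},{t2,t4,t5}}
  A4: {{t4},{t2,t4},{t3,t4},{t4,t5},{t2,t4,t5}}
  A12: {{t1,t6}}
  A13: {{t1},{t1,t3},{t1,t5},{t1,t6},{t1,t3,t5}}
  A23: {{t1,t6}} {{t2,t3},{t3,t6},{t2,t3,t6}} {{t2,t4},{t2,t5},{t2,t4,t5}} {{t5,t6}}
  A24: {{t2,t4},{t2,t4,t5}}
  A34: {{t4},{t2,t4},{t3,t4},{t4,t5},{t2,t4,t5}}
  A123: {{t1,t6}}
  A234: {{t2,t4},{t2,t4,t5}}
C dims 4,8,2; δ0: rk 3, SNF 1^3; δ1: rk 2, SNF 1^2
degree 0: 4−3−0 = 1 → Ȟ^0 ≅ Z
degree 1: 8−2−3 = 3 → Ȟ^1 ≅ Z^3
degree 2: 2−0−2 = 0 → Ȟ^2 ≅ 0

Ȟ^0(U;F) ≅ Z; Ȟ^1(U;F) ≅ Z^3; Ȟ^2(U;F) ≅ 0


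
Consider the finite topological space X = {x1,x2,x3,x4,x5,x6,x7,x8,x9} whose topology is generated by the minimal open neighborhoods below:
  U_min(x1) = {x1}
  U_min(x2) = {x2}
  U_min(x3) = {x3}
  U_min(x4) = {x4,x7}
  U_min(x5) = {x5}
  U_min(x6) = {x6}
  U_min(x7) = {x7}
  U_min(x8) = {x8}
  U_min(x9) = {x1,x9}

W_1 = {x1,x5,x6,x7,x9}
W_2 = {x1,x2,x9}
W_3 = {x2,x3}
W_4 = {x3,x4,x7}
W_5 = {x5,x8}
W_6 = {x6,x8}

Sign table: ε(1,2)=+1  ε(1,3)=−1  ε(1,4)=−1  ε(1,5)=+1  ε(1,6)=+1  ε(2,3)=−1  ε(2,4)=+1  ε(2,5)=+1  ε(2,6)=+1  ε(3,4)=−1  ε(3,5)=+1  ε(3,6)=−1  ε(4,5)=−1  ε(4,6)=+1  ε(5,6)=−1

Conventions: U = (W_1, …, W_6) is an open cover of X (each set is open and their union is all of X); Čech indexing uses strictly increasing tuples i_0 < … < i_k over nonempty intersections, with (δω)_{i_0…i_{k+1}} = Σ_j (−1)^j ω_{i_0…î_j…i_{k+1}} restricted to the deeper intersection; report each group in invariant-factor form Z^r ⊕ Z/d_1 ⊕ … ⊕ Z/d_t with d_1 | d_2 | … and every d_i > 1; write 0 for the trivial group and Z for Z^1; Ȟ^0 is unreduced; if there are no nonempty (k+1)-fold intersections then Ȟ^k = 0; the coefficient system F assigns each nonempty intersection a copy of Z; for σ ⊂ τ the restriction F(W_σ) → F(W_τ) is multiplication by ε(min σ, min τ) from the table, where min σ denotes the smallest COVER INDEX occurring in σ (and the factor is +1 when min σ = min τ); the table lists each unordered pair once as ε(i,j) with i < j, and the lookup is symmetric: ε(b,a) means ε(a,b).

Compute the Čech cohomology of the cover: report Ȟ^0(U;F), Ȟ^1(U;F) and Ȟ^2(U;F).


Ȟ^0 ≅ 0; Ȟ^1 ≅ Z ⊕ Z/2; Ȟ^2 ≅ 0

intersection data:
  W12={x1,x9} W14={x7} W15={x5} W16={x6} W23={x2} W34={x3} W56={x8}
C dims 6,7; δ0: rk 6, SNF 1^5·2
Ȟ^0 = (6 − 6) − 0 = 0, so Ȟ^0 ≅ 0
Ȟ^1 = (7 − 0) − 6 = 1 plus torsion [2], so Ȟ^1 ≅ Z ⊕ Z/2
Ȟ^2 = (0 − 0) − 0 = 0, so Ȟ^2 ≅ 0


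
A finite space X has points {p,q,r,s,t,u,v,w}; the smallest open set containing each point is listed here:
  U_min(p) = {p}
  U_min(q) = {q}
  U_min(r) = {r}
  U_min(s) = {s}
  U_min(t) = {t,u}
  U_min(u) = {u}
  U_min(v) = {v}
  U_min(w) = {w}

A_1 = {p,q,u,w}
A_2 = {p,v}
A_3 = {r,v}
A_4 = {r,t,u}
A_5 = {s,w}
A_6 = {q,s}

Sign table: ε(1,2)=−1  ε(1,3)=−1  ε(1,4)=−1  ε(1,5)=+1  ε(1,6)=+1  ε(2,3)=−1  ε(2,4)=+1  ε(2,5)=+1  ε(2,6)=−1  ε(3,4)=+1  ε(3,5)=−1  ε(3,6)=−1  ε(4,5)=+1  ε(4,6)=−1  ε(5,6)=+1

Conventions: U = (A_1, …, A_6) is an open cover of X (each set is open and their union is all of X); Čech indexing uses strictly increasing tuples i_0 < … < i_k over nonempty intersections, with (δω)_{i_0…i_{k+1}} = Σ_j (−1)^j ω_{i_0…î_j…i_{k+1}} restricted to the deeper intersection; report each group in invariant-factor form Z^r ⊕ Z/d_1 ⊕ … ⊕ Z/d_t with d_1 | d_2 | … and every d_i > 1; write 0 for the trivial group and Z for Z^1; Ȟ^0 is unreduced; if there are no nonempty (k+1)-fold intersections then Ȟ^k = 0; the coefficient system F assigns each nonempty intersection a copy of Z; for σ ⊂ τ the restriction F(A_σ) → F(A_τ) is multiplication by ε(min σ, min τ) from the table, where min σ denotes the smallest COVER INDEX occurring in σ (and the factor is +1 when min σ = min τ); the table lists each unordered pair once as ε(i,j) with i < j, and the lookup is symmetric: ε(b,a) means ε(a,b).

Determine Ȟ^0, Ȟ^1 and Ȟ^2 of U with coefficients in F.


Ȟ^0 = 0; Ȟ^1 = Z ⊕ Z/2; Ȟ^2 = 0

intersection data:
  A12={p} A14={u} A15={w} A16={q} A23={v} A34={r} A56={s}
C dims 6,7; δ0: rk 6, SNF 1^5·2
Ȟ^0 = (6 − 6) − 0 = 0, so Ȟ^0 ≅ 0
Ȟ^1 = (7 − 0) − 6 = 1 plus torsion [2], so Ȟ^1 ≅ Z ⊕ Z/2
Ȟ^2 = (0 − 0) − 0 = 0, so Ȟ^2 ≅ 0


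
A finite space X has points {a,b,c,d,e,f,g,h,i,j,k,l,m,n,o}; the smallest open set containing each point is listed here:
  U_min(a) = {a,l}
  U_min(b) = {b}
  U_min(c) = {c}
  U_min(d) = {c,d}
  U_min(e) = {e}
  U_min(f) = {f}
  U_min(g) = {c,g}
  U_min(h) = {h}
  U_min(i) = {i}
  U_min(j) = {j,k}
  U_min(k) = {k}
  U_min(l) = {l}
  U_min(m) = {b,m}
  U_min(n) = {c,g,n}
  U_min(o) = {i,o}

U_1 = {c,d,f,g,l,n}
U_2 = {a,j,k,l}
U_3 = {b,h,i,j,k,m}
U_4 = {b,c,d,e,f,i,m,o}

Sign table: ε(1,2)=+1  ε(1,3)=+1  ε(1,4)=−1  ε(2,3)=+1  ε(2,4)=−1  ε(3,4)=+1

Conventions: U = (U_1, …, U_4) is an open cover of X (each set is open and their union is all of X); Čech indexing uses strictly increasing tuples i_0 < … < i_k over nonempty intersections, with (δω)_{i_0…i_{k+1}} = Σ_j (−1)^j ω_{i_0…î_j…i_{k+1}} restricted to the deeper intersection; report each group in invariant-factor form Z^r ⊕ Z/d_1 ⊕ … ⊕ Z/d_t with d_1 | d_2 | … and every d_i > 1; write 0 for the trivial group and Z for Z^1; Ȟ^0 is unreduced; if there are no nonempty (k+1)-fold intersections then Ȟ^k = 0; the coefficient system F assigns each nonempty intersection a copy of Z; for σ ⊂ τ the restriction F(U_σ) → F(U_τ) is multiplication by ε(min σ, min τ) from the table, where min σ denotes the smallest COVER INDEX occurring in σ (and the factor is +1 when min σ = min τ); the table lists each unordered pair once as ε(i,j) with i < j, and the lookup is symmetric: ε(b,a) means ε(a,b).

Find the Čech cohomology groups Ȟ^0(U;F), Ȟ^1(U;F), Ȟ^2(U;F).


Ȟ^0(U;F) ≅ 0, Ȟ^1(U;F) ≅ Z/2, Ȟ^2(U;F) ≅ 0

intersection data:
  U12={l} U14={c,d,f} U23={j,k} U34={b,i,m}
C dims 4,4; δ0: rk 4, SNF 1^3·2
Ȟ^0 = (4 − 4) − 0 = 0, so Ȟ^0 ≅ 0
Ȟ^1 = (4 − 0) − 4 = 0 plus torsion [2], so Ȟ^1 ≅ Z/2
Ȟ^2 = (0 − 0) − 0 = 0, so Ȟ^2 ≅ 0


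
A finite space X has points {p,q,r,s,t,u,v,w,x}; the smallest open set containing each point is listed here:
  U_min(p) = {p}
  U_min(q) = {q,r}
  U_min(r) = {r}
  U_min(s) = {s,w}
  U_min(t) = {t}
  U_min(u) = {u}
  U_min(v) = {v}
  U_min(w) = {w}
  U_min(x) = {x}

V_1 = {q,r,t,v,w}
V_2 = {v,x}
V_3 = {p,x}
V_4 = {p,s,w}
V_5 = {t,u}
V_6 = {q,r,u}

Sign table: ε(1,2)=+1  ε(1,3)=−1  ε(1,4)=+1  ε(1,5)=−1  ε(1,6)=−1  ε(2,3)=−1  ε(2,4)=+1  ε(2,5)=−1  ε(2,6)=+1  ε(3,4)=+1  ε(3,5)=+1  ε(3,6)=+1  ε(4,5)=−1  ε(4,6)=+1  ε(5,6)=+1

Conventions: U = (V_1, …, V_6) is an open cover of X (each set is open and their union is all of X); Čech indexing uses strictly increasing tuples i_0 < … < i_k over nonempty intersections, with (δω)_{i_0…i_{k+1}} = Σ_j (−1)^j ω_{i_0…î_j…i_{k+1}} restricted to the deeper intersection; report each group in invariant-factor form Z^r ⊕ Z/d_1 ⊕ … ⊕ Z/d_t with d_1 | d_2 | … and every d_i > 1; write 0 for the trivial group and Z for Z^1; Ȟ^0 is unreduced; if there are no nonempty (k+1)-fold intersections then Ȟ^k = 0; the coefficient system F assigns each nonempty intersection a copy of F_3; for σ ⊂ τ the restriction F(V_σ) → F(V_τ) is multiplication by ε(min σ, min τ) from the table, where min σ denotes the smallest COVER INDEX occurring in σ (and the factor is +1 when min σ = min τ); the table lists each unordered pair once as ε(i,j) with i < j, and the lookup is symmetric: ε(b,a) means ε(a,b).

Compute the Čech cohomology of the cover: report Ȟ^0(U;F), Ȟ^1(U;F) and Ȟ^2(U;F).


cover nerve:
  V12={v} V14={w} V15={t} V16={q,r} V23={x} V34={p} V56={u}
C dims 6,7; δ0: rk_F3 6
Ȟ^0: (6−6)−0=0 ⇒ 0
Ȟ^1: (7−0)−6=1 ⇒ Z/3
Ȟ^2: (0−0)−0=0 ⇒ 0

Ȟ^0 ≅ 0, Ȟ^1 ≅ Z/3, Ȟ^2 ≅ 0


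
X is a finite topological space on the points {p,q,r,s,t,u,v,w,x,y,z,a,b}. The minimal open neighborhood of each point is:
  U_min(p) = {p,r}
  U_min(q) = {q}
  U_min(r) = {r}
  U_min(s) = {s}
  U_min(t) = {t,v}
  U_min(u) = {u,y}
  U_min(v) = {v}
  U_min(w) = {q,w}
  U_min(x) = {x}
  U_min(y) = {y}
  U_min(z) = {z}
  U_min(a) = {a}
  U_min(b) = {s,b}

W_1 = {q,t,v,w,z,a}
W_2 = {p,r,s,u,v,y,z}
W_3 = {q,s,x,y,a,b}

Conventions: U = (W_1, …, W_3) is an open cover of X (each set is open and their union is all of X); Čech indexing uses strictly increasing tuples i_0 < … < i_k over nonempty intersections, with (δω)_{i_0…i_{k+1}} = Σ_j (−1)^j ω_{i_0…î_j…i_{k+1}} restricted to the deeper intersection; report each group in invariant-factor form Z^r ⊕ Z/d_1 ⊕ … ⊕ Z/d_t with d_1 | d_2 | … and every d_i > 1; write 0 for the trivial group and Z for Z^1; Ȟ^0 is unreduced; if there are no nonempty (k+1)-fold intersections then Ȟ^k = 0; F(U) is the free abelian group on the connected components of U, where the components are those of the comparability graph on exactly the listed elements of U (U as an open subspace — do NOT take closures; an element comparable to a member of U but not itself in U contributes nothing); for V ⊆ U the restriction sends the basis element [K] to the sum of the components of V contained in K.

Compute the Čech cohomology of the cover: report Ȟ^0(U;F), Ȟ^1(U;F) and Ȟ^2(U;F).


nonempty intersections:
  W12={v,z} W13={q,a} W23={s,y}
components per intersection:
  W1: {q,w} {t,v} {z} {a}
  W2: {p,r} {s} {u,y} {v} {z}
  W3: {q} {s,b} {x} {y} {a}
  W12: {v} {z}
  W13: {q} {a}
  W23: {s} {y}
C dims 14,6; δ0: rk 6, SNF 1^6
Ȟ^0: (14−6)−0=8 ⇒ Z^8
Ȟ^1: (6−0)−6=0 ⇒ 0
Ȟ^2: (0−0)−0=0 ⇒ 0

Ȟ^0 = Z^8; Ȟ^1 = 0; Ȟ^2 = 0


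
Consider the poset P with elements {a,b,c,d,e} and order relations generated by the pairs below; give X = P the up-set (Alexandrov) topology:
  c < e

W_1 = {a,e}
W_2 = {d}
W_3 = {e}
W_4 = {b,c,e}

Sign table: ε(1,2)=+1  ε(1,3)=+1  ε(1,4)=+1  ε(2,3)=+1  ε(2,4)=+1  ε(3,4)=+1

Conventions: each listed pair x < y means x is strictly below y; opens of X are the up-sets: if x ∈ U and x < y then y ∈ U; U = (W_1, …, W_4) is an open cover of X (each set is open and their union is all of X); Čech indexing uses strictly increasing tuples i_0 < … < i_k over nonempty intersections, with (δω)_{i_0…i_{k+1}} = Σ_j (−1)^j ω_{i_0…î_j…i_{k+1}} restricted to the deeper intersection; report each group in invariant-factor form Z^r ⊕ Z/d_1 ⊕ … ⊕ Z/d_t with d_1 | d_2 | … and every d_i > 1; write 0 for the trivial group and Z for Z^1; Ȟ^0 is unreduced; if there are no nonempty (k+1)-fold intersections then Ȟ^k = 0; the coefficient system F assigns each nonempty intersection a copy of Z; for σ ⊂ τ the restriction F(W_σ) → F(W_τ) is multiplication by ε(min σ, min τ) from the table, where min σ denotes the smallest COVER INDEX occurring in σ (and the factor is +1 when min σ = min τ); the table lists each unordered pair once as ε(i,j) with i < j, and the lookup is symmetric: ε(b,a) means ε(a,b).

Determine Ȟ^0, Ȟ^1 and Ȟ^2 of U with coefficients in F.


Ȟ^0 = Z^2, Ȟ^1 = 0 and Ȟ^2 = 0

cover nerve:
  W13={e} W14={e} W34={e}
  W134={e}
C dims 4,3,1; δ0: rk 2, SNF 1^2; δ1: rk 1, SNF 1^1
Ȟ^0: (4−2)−0=2 ⇒ Z^2
Ȟ^1: (3−1)−2=0 ⇒ 0
Ȟ^2: (1−0)−1=0 ⇒ 0


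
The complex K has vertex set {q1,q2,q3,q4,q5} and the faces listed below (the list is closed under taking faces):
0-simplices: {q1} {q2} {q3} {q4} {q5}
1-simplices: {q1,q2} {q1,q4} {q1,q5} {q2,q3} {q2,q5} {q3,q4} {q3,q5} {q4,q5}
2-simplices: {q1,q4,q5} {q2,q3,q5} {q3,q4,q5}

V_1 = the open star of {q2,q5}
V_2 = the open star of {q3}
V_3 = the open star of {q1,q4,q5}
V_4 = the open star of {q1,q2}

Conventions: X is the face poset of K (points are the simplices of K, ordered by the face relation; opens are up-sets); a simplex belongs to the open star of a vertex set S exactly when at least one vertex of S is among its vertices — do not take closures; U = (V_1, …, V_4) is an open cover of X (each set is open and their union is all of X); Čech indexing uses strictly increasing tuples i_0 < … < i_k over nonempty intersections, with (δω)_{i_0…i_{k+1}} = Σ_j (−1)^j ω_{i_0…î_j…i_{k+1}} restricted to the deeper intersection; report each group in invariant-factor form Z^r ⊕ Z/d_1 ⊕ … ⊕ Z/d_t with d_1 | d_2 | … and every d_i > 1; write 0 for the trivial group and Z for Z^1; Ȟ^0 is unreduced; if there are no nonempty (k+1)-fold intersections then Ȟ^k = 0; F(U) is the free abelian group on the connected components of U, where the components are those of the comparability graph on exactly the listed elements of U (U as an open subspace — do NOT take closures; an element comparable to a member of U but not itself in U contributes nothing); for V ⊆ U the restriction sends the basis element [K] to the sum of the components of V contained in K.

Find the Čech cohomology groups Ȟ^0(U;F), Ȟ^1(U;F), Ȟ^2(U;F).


Ȟ^0 = Z; Ȟ^1 = Z; Ȟ^2 = 0

nonempty overlaps:
  V1={{q2},{q5},{q1,q2},{q1,q5},{q2,q3},{q2,q5},{q3,q5},{q4,q5},{q1,q4,q5},{q2,q3,q5},{q3,q4,q5}} V2={{q3},{q2,q3},{q3,q4},{q3,q5},{q2,q3,q5},{q3,q4,q5}} V3={{q1},{q4},{q5},{q1,q2},{q1,q4},{q1,q5},{q2,q5},{q3,q4},{q3,q5},{q4,q5},{q1,q4,q5},{q2,q3,q5},{q3,q4,q5}} V4={{q1},{q2},{q1,q2},{q1,q4},{q1,q5},{q2,q3},{q2,q5},{q1,q4,q5},{q2,q3,q5}}
  V12={{q2,q3},{q3,q5},{q2,q3,q5},{q3,q4,q5}} V13={{q5},{q1,q2},{q1,q5},{q2,q5},{q3,q5},{q4,q5},{q1,q4,q5},{q2,q3,q5},{q3,q4,q5}} V14={{q2},{q1,q2},{q1,q5},{q2,q3},{q2,q5},{q1,q4,q5},{q2,q3,q5}} V23={{q3,q4},{q3,q5},{q2,q3,q5},{q3,q4,q5}} V24={{q2,q3},{q2,q3,q5}} V34={{q1},{q1,q2},{q1,q4},{q1,q5},{q2,q5},{q1,q4,q5},{q2,q3,q5}}
  V123={{q3,q5},{q2,q3,q5},{q3,q4,q5}} V124={{q2,q3},{q2,q3,q5}} V134={{q1,q2},{q1,q5},{q2,q5},{q1,q4,q5},{q2,q3,q5}} V234={{q2,q3,q5}}
  V1234={{q2,q3,q5}}
components per intersection:
  V1: {{q2},{q5},{q1,q2},{q1,q5},{q2,q3},{q2,q5},{q3,q5},{q4,q5},{q1,q4,q5},{q2,q3,q5},{q3,q4,q5}}
  V2: {{q3},{q2,q3},{q3,q4},{q3,q5},{q2,q3,q5},{q3,q4,q5}}
  V3: {{q1},{q4},{q5},{q1,q2},{q1,q4},{q1,q5},{q2,q5},{q3,q4},{q3,q5},{q4,q5},{q1,q4,q5},{q2,q3,q5},{q3,q4,q5}}
  V4: {{q1},{q2},{q1,q2},{q1,q4},{q1,q5},{q2,q3},{q2,q5},{q1,q4,q5},{q2,q3,q5}}
  V12: {{q2,q3},{q3,q5},{q2,q3,q5},{q3,q4,q5}}
  V13: {{q5},{q1,q5},{q2,q5},{q3,q5},{q4,q5},{q1,q4,q5},{q2,q3,q5},{q3,q4,q5}} {{q1,q2}}
  V14: {{q2},{q1,q2},{q2,q3},{q2,q5},{q2,q3,q5}} {{q1,q5},{q1,q4,q5}}
  V23: {{q3,q4},{q3,q5},{q2,q3,q5},{q3,q4,q5}}
  V24: {{q2,q3},{q2,q3,q5}}
  V34: {{q1},{q1,q2},{q1,q4},{q1,q5},{q1,q4,q5}} {{q2,q5},{q2,q3,q5}}
  V123: {{q3,q5},{q2,q3,q5},{q3,q4,q5}}
  V124: {{q2,q3},{q2,q3,q5}}
  V134: {{q1,q2}} {{q1,q5},{q1,q4,q5}} {{q2,q5},{q2,q3,q5}}
  V234: {{q2,q3,q5}}
  V1234: {{q2,q3,q5}}
C dims 4,9,6,1; δ0: rk 3, SNF 1^3; δ1: rk 5, SNF 1^5; δ2: rk 1, SNF 1^1
degree 0: 4−3−0 = 1 → Ȟ^0 ≅ Z
degree 1: 9−5−3 = 1 → Ȟ^1 ≅ Z
degree 2: 6−1−5 = 0 → Ȟ^2 ≅ 0


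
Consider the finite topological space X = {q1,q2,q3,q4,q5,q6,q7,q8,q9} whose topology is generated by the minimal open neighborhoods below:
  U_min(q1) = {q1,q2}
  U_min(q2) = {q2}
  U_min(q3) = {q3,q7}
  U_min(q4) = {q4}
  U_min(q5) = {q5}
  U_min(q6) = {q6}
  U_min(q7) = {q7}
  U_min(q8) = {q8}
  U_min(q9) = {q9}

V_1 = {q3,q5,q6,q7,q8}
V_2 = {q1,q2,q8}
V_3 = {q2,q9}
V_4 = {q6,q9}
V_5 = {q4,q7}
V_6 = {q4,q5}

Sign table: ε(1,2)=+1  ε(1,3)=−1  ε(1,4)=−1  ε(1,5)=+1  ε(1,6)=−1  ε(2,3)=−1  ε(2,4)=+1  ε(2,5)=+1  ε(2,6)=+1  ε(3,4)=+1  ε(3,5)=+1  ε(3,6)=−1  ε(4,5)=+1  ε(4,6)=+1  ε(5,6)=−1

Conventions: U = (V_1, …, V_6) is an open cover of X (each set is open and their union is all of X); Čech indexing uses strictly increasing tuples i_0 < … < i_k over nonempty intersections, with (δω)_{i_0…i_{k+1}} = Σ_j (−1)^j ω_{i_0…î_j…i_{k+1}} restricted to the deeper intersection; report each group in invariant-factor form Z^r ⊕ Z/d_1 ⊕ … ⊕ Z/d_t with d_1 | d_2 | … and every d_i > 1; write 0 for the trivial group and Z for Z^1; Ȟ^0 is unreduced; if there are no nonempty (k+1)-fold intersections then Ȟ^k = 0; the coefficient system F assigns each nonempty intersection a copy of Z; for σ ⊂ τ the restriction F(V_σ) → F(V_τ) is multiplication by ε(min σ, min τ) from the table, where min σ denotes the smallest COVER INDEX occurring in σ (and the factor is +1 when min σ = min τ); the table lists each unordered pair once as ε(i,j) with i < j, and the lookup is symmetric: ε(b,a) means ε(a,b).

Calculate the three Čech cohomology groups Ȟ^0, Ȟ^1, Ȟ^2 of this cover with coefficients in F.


nonempty intersections:
  V12={q8} V14={q6} V15={q7} V16={q5} V23={q2} V34={q9} V56={q4}
C dims 6,7; δ0: rk 5, SNF 1^5
Ȟ^0: (6−5)−0=1 ⇒ Z
Ȟ^1: (7−0)−5=2 ⇒ Z^2
Ȟ^2: (0−0)−0=0 ⇒ 0

Ȟ^0 ≅ Z,  Ȟ^1 ≅ Z^2,  Ȟ^2 ≅ 0


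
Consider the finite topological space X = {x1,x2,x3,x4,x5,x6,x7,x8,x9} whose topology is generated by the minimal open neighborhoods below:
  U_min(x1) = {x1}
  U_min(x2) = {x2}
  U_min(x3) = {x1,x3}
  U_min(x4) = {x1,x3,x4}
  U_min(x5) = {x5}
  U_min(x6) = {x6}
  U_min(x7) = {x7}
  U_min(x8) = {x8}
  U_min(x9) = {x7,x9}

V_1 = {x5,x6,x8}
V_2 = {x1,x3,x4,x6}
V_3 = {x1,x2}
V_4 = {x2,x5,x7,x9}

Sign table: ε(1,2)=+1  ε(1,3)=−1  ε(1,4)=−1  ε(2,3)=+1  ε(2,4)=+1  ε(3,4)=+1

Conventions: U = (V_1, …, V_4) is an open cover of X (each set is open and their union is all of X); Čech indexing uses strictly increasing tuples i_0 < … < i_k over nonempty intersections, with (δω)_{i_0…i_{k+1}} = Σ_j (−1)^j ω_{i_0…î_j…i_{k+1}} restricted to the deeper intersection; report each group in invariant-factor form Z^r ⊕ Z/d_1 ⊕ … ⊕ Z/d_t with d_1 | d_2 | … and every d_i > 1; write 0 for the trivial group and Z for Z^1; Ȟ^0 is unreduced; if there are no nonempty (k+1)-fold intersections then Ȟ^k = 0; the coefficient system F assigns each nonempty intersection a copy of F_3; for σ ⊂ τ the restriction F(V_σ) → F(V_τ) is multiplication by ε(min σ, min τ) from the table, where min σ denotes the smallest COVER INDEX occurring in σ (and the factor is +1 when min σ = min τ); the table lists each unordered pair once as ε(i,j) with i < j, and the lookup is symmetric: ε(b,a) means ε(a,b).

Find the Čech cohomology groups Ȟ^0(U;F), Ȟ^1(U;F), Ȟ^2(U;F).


Ȟ^0 = 0, Ȟ^1 = 0 and Ȟ^2 = 0

intersection data:
  V12={x6} V14={x5} V23={x1} V34={x2}
C dims 4,4; δ0: rk_F3 4
Ȟ^0 = (4 − 4) − 0 = 0, so Ȟ^0 ≅ 0
Ȟ^1 = (4 − 0) − 4 = 0, so Ȟ^1 ≅ 0
Ȟ^2 = (0 − 0) − 0 = 0, so Ȟ^2 ≅ 0


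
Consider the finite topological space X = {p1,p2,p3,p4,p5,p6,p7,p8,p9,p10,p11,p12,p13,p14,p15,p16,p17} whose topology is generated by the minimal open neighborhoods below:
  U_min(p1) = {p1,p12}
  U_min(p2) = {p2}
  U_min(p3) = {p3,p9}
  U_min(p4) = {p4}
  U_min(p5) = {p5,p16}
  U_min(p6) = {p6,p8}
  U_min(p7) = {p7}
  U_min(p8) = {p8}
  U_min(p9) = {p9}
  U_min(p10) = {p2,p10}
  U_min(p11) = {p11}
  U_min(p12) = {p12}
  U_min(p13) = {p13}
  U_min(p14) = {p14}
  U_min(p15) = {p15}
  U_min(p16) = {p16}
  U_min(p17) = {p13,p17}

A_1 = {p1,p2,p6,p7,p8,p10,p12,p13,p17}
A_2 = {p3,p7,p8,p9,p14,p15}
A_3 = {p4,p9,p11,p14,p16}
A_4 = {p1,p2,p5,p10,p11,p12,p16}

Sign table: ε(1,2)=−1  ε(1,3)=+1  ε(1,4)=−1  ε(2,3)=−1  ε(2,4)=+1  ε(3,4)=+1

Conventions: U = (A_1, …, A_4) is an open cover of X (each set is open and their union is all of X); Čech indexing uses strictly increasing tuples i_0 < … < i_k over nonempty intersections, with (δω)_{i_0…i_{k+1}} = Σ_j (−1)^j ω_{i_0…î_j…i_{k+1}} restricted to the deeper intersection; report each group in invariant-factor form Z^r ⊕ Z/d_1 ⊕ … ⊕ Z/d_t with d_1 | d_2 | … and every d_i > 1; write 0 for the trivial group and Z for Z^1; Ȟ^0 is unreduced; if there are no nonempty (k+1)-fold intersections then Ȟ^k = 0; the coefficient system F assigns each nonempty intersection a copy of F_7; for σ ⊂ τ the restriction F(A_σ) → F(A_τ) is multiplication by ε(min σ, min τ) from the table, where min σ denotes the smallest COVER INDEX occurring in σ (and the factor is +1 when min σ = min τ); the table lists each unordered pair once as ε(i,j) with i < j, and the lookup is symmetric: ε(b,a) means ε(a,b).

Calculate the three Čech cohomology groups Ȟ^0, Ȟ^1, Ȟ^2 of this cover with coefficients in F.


Ȟ^0(U;F) ≅ 0, Ȟ^1(U;F) ≅ 0 and Ȟ^2(U;F) ≅ 0

nonempty intersections:
  A12={p7,p8} A14={p1,p2,p10,p12} A23={p9,p14} A34={p11,p16}
C dims 4,4; δ0: rk_F7 4
Ȟ^0: (4−4)−0=0 ⇒ 0
Ȟ^1: (4−0)−4=0 ⇒ 0
Ȟ^2: (0−0)−0=0 ⇒ 0


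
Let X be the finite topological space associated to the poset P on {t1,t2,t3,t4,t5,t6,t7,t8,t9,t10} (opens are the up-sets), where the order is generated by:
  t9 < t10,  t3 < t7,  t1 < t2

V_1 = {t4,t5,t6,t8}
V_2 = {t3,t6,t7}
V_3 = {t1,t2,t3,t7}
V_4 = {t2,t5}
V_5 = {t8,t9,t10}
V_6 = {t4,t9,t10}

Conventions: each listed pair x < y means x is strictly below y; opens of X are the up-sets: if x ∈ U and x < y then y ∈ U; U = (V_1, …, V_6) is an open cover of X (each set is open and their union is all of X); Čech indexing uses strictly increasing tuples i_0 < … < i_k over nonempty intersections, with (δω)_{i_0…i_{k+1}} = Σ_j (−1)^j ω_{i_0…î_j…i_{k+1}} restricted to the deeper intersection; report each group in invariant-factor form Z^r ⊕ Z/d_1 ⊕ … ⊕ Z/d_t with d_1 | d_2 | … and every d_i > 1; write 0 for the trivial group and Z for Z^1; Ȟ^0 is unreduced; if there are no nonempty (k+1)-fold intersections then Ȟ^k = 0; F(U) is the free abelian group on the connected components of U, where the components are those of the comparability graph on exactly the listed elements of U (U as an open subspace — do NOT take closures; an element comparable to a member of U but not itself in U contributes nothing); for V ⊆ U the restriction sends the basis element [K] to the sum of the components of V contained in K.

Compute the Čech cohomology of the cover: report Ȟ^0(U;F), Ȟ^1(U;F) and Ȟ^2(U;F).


Ȟ^0(U;F) ≅ Z^7, Ȟ^1(U;F) ≅ 0, Ȟ^2(U;F) ≅ 0

nerve of the cover:
  V12={t6} V14={t5} V15={t8} V16={t4} V23={t3,t7} V34={t2} V56={t9,t10}
components per intersection:
  V1: {t4} {t5} {t6} {t8}
  V2: {t3,t7} {t6}
  V3: {t1,t2} {t3,t7}
  V4: {t2} {t5}
  V5: {t8} {t9,t10}
  V6: {t4} {t9,t10}
  V12: {t6}
  V14: {t5}
  V15: {t8}
  V16: {t4}
  V23: {t3,t7}
  V34: {t2}
  V56: {t9,t10}
C dims 14,7; δ0: rk 7, SNF 1^7
Ȟ^0 = (14 − 7) − 0 = 7, so Ȟ^0 ≅ Z^7
Ȟ^1 = (7 − 0) − 7 = 0, so Ȟ^1 ≅ 0
Ȟ^2 = (0 − 0) − 0 = 0, so Ȟ^2 ≅ 0
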